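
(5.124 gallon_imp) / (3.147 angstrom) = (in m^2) 7.402e+07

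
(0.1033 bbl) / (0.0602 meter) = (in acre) 6.741e-05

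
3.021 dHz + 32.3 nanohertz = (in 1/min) 18.13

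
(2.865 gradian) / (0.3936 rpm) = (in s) 1.092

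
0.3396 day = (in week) 0.04851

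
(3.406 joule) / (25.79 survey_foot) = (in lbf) 0.09741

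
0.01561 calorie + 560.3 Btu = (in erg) 5.911e+12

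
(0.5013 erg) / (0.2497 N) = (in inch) 7.904e-06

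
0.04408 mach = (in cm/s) 1501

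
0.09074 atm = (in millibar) 91.94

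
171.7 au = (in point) 7.281e+16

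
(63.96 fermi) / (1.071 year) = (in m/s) 1.894e-21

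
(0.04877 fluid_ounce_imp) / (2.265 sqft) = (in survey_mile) 4.092e-09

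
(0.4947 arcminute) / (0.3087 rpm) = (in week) 7.36e-09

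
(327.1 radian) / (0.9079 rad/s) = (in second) 360.3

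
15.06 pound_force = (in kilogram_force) 6.831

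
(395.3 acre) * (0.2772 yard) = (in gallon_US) 1.071e+08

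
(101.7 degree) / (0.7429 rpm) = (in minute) 0.3803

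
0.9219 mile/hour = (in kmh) 1.484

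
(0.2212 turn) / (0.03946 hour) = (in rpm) 0.09343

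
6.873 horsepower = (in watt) 5125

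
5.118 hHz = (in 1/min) 3.071e+04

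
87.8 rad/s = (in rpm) 838.4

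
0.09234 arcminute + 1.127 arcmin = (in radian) 0.0003547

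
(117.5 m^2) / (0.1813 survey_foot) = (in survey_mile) 1.321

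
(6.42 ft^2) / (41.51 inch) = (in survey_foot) 1.856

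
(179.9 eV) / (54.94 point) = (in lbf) 3.343e-16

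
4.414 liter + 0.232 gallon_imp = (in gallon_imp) 1.203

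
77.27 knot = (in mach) 0.1167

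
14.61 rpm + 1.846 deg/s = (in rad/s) 1.562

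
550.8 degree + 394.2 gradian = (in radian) 15.81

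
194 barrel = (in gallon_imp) 6785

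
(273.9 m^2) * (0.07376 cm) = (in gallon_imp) 44.44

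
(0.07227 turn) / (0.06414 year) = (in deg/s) 1.286e-05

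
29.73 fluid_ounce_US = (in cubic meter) 0.0008792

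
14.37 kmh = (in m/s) 3.992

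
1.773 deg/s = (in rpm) 0.2955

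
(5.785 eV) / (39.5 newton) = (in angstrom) 2.346e-10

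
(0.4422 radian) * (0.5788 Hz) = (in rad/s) 0.2559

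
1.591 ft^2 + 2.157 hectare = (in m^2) 2.157e+04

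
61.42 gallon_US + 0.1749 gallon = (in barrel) 1.467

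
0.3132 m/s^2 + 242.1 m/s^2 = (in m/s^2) 242.4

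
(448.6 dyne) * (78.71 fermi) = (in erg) 3.531e-09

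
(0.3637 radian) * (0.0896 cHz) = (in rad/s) 0.0003259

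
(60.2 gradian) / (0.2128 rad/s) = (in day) 5.143e-05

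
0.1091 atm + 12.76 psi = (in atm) 0.9774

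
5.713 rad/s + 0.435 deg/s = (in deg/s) 327.8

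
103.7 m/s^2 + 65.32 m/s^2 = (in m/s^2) 169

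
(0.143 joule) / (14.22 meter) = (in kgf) 0.001025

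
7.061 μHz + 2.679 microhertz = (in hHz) 9.74e-08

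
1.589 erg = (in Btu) 1.506e-10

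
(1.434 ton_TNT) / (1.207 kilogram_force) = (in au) 0.003388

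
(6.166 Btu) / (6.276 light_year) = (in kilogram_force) 1.117e-14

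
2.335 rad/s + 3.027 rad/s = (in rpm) 51.2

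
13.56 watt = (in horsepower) 0.01818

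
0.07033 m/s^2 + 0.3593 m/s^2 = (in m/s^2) 0.4296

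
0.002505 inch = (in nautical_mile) 3.436e-08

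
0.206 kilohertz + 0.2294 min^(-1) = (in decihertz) 2060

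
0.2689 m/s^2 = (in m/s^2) 0.2689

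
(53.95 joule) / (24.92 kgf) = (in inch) 8.691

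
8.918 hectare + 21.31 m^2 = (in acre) 22.04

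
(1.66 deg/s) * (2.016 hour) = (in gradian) 1.339e+04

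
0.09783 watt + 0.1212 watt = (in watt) 0.219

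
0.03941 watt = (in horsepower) 5.285e-05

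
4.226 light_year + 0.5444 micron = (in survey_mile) 2.484e+13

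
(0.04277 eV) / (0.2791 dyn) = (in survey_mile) 1.526e-18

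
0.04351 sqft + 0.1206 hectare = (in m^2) 1206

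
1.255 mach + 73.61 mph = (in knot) 894.6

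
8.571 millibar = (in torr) 6.429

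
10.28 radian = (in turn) 1.636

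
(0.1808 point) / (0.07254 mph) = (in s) 0.001967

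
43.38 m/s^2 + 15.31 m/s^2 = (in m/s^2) 58.69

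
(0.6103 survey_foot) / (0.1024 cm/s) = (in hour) 0.05046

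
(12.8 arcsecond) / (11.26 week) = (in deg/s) 5.221e-10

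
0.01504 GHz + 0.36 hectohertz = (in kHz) 1.504e+04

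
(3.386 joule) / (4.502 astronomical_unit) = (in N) 5.028e-12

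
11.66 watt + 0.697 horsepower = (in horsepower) 0.7126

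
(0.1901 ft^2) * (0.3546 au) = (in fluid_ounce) 3.168e+13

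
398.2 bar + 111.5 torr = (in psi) 5778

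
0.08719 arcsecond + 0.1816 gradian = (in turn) 0.0004541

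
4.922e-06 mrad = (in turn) 7.834e-10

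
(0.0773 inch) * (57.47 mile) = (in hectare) 0.01816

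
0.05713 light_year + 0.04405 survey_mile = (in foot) 1.773e+15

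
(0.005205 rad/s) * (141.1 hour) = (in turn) 420.8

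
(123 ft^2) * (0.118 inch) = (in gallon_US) 9.048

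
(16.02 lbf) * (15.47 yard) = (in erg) 1.008e+10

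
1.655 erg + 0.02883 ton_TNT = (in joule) 1.206e+08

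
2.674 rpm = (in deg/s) 16.04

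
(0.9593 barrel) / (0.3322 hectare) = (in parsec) 1.488e-21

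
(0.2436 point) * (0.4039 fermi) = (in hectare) 3.471e-24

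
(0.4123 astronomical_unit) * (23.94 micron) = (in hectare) 147.7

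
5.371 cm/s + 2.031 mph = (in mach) 0.002824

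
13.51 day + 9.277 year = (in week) 485.7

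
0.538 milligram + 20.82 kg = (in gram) 2.082e+04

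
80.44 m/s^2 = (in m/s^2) 80.44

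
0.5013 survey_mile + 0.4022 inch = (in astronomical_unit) 5.393e-09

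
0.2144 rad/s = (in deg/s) 12.28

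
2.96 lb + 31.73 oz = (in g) 2242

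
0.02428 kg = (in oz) 0.8565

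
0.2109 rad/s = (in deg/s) 12.08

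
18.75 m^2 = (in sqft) 201.8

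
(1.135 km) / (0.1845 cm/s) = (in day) 7.12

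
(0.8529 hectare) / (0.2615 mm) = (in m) 3.262e+07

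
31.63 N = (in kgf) 3.225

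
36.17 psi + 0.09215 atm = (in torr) 1941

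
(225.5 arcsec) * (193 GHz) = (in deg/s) 1.209e+10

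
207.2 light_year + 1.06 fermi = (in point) 5.557e+21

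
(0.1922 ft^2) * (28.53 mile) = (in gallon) 2.166e+05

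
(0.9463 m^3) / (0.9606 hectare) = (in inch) 0.003878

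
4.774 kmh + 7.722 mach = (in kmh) 9470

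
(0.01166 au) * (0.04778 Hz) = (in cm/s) 8.334e+09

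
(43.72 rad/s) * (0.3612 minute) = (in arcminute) 3.257e+06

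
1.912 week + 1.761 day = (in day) 15.14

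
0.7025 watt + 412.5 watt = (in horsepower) 0.5541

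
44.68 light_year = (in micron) 4.227e+23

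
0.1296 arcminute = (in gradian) 0.0024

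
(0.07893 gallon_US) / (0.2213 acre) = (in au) 2.23e-18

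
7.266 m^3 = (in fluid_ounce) 2.457e+05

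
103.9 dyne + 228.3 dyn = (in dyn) 332.2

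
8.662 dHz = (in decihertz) 8.662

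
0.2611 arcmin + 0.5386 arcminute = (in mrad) 0.2326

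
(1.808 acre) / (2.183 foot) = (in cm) 1.1e+06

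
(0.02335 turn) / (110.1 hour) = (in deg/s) 2.121e-05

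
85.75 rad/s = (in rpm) 818.9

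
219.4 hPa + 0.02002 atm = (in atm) 0.2366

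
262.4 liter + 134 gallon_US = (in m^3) 0.7696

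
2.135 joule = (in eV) 1.333e+19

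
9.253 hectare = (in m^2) 9.253e+04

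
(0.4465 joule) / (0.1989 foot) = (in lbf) 1.656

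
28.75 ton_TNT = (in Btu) 1.14e+08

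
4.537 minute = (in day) 0.003151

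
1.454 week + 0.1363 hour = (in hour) 244.4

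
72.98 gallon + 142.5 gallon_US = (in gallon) 215.5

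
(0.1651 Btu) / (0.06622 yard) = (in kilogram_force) 293.3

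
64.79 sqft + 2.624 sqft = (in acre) 0.001548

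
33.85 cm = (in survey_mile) 0.0002103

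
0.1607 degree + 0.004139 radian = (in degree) 0.3978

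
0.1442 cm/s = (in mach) 4.235e-06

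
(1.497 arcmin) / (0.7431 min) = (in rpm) 9.327e-05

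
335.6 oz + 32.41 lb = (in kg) 24.22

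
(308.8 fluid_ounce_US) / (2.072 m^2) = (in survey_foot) 0.01446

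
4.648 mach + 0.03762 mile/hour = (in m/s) 1583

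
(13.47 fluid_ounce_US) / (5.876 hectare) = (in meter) 6.779e-09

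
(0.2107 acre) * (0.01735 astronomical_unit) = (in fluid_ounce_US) 7.483e+16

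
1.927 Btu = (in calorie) 485.9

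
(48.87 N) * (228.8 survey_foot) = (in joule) 3408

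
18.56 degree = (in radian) 0.3239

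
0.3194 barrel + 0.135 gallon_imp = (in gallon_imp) 11.31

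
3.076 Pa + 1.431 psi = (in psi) 1.431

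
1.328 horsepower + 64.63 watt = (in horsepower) 1.415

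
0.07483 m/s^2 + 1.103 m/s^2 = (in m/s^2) 1.178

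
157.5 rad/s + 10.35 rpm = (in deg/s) 9086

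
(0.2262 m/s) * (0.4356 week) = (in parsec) 1.931e-12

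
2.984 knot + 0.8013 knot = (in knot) 3.785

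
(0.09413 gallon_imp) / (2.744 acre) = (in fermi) 3.854e+07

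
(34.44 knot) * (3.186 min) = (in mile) 2.105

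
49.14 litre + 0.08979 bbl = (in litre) 63.42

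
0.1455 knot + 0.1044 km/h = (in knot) 0.2019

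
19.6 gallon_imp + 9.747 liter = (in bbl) 0.6218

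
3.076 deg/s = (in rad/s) 0.05369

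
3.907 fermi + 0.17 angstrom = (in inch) 6.694e-10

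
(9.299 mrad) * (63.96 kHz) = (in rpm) 5680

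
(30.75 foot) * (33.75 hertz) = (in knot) 614.9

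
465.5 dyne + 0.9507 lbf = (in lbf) 0.9517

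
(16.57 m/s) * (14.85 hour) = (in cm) 8.858e+07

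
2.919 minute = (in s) 175.1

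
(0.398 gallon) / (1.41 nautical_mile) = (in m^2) 5.769e-07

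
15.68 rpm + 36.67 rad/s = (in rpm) 365.9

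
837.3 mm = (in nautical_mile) 0.0004521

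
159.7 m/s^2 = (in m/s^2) 159.7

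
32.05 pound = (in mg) 1.454e+07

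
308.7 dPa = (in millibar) 0.3087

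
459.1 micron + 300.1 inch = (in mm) 7623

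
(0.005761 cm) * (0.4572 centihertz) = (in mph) 5.892e-07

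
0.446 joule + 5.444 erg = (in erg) 4.46e+06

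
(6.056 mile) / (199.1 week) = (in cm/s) 0.008094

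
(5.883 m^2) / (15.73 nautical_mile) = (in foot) 0.0006625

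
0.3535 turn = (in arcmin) 7636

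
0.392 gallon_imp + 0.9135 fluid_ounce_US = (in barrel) 0.01138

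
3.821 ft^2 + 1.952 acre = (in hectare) 0.79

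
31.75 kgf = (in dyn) 3.114e+07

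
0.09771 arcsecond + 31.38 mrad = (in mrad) 31.38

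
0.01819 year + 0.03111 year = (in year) 0.0493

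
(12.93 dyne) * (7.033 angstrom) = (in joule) 9.094e-14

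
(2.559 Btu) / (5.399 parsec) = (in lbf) 3.643e-15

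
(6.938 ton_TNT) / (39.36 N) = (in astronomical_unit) 0.00493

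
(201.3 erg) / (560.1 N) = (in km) 3.594e-11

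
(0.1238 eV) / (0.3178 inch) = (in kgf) 2.506e-19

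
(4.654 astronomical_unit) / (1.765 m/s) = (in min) 6.574e+09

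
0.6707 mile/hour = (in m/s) 0.2998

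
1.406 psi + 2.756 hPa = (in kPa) 9.97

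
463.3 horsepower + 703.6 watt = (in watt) 3.462e+05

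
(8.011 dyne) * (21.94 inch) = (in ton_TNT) 1.067e-14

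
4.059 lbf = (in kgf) 1.841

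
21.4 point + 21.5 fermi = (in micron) 7549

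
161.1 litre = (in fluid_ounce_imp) 5670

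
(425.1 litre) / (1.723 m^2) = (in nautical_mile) 0.0001332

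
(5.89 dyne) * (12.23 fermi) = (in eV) 4.496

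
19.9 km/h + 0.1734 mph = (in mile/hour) 12.54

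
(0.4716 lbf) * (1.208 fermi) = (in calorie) 6.057e-16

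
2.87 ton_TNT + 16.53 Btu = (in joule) 1.201e+10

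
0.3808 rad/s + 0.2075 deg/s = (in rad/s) 0.3844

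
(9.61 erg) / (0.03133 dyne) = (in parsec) 9.941e-17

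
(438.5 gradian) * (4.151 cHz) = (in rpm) 2.73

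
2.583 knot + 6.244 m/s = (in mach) 0.02224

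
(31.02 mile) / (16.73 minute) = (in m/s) 49.73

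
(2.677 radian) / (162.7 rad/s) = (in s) 0.01645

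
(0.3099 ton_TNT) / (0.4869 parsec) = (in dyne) 0.00863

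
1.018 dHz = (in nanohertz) 1.018e+08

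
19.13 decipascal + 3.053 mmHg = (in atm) 0.004036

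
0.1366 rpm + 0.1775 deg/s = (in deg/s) 0.9971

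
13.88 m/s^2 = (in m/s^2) 13.88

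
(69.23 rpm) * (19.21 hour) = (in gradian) 3.192e+07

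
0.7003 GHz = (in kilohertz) 7.003e+05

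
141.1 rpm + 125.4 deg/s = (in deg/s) 972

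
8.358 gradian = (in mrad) 131.3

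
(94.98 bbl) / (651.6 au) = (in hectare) 1.549e-17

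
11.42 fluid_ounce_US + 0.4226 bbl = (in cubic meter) 0.06753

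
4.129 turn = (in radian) 25.94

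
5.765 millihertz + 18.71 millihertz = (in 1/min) 1.469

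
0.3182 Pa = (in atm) 3.14e-06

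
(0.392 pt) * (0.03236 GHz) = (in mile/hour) 1.001e+04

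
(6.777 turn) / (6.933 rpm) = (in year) 1.86e-06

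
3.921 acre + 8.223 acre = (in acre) 12.14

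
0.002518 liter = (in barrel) 1.584e-05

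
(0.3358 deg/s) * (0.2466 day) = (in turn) 19.87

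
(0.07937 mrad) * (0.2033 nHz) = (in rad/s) 1.614e-14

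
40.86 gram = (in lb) 0.09008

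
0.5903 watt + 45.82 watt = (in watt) 46.41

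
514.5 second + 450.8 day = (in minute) 6.492e+05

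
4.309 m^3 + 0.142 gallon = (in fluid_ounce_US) 1.457e+05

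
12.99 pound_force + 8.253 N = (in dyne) 6.604e+06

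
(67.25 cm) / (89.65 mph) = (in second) 0.01678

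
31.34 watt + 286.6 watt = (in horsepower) 0.4264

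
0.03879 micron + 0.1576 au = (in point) 6.683e+13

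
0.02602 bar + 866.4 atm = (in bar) 877.9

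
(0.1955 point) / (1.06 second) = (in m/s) 6.506e-05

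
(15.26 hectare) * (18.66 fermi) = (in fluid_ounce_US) 9.629e-05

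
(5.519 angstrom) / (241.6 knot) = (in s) 4.44e-12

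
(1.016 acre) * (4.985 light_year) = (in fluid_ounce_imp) 6.825e+24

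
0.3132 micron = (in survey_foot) 1.028e-06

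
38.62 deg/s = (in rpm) 6.437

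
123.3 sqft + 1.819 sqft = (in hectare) 0.001162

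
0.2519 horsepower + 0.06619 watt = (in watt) 187.9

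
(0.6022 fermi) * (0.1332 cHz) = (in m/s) 8.021e-19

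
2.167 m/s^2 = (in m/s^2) 2.167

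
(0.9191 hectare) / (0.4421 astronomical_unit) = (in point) 0.0003939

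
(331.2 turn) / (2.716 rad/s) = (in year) 2.43e-05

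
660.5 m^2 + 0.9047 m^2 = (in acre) 0.1634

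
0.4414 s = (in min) 0.007357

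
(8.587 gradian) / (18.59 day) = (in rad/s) 8.398e-08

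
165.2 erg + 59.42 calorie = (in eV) 1.552e+21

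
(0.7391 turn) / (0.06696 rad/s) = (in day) 0.0008027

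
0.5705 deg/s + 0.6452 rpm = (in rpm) 0.7403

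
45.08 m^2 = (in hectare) 0.004508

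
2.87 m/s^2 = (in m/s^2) 2.87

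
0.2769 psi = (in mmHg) 14.32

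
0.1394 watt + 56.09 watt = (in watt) 56.23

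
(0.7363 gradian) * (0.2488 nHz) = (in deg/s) 1.649e-10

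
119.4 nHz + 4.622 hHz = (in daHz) 46.22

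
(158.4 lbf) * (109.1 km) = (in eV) 4.798e+26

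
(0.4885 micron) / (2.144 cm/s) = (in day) 2.637e-10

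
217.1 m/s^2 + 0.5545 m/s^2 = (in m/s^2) 217.7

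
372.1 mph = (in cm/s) 1.663e+04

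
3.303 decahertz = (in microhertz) 3.303e+07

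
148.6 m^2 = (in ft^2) 1600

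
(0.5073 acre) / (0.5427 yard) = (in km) 4.137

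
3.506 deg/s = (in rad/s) 0.06119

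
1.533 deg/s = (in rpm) 0.2555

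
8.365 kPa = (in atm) 0.08256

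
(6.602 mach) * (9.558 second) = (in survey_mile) 13.35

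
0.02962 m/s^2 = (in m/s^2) 0.02962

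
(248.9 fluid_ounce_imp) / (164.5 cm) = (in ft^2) 0.04628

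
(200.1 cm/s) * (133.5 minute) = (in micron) 1.603e+10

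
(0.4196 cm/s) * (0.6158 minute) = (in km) 0.000155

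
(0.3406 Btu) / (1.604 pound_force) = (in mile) 0.0313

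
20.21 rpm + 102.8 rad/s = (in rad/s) 104.9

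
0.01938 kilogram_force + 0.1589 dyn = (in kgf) 0.01938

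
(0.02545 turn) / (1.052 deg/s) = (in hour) 0.002419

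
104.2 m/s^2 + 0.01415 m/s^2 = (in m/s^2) 104.2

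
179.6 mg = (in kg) 0.0001796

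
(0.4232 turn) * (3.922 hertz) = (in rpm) 99.59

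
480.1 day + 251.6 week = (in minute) 3.227e+06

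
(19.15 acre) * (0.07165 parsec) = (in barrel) 1.078e+21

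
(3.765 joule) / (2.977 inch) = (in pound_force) 11.19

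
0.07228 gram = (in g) 0.07228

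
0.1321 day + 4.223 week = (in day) 29.69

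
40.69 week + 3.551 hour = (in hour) 6839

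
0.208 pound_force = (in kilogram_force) 0.09435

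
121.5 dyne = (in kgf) 0.0001239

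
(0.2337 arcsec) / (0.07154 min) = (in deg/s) 1.512e-05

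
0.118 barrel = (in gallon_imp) 4.127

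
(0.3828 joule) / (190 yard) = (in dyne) 220.3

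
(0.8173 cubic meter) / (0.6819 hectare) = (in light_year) 1.267e-20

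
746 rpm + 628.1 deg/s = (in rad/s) 89.08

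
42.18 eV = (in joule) 6.758e-18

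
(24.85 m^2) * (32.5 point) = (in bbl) 1.792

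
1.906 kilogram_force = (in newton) 18.69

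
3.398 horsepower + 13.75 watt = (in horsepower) 3.416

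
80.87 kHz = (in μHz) 8.087e+10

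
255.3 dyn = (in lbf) 0.0005739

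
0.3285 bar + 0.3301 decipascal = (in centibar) 32.85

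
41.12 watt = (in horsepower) 0.05514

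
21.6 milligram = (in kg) 2.16e-05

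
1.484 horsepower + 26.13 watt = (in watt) 1133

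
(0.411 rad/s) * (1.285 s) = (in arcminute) 1816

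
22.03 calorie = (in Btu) 0.08736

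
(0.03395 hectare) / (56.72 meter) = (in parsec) 1.94e-16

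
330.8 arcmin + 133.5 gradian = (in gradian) 139.6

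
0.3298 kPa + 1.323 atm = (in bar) 1.344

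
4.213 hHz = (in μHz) 4.213e+08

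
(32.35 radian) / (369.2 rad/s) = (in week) 1.449e-07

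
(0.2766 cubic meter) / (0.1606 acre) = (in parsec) 1.379e-20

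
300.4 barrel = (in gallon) 1.262e+04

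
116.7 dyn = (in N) 0.001167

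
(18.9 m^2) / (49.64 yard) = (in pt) 1180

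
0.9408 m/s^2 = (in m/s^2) 0.9408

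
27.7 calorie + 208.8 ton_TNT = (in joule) 8.736e+11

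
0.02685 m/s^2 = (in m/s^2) 0.02685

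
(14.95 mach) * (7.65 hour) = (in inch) 5.519e+09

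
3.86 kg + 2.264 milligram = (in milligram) 3.86e+06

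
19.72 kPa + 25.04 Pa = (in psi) 2.864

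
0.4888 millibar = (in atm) 0.0004824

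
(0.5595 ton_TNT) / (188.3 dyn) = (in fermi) 1.243e+27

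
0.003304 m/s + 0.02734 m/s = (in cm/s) 3.064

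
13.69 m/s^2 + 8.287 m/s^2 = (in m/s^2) 21.98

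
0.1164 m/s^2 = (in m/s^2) 0.1164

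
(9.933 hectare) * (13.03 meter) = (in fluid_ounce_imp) 4.555e+10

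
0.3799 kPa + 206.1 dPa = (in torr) 3.004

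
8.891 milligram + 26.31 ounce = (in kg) 0.7459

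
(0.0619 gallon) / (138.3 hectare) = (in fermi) 1.694e+05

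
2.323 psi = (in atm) 0.1581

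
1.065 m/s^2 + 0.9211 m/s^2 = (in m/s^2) 1.986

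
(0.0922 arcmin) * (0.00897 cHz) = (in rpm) 2.297e-08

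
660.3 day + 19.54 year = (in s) 6.733e+08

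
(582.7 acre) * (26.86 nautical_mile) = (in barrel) 7.378e+11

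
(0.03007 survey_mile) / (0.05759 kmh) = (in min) 50.42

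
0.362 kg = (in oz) 12.77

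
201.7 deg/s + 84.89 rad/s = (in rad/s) 88.41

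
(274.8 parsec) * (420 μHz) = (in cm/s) 3.561e+17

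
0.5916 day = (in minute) 851.9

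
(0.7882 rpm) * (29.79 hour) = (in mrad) 8.852e+06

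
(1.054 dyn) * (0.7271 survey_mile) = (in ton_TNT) 2.948e-12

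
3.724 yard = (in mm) 3405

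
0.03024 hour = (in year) 3.452e-06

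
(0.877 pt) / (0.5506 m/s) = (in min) 9.365e-06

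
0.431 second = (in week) 7.126e-07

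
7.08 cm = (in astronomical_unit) 4.733e-13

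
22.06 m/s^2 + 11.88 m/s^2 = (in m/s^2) 33.94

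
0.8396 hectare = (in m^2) 8396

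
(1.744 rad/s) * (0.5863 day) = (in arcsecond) 1.822e+10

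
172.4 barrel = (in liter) 2.741e+04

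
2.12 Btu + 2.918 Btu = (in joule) 5315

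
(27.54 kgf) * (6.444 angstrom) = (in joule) 1.74e-07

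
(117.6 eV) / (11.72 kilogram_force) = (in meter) 1.639e-19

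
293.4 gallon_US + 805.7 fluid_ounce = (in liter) 1134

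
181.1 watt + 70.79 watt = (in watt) 251.9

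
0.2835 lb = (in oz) 4.536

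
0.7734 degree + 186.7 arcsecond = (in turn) 0.002292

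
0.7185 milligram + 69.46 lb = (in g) 3.151e+04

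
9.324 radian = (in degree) 534.2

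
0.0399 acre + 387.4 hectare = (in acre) 957.3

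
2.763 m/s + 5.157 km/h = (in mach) 0.01232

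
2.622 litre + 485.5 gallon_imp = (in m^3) 2.21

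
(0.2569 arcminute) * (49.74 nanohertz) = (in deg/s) 2.13e-10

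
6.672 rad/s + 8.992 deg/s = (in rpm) 65.21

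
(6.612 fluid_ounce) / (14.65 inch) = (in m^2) 0.0005255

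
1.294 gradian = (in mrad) 20.33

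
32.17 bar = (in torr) 2.413e+04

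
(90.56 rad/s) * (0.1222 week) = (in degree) 3.835e+08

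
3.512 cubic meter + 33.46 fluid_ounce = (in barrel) 22.1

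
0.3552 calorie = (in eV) 9.276e+18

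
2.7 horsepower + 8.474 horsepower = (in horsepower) 11.17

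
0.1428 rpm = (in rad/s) 0.01495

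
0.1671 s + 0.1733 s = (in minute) 0.005673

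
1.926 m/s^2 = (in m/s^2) 1.926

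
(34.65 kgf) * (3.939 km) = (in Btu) 1269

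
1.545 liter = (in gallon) 0.4081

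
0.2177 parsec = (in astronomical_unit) 4.49e+04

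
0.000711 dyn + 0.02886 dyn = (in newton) 2.957e-07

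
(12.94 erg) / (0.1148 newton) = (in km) 1.127e-08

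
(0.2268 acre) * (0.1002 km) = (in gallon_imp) 2.023e+07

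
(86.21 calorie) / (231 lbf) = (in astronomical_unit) 2.347e-12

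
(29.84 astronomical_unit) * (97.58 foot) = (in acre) 3.281e+10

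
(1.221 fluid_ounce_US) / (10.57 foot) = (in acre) 2.77e-09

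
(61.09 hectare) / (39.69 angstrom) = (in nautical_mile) 8.311e+10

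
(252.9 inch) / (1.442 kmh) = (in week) 2.652e-05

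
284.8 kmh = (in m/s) 79.11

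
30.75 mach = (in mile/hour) 2.342e+04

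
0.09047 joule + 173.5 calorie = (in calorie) 173.5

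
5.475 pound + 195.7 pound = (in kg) 91.25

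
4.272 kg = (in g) 4272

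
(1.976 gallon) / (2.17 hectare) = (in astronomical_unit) 2.304e-18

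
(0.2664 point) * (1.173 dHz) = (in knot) 2.143e-05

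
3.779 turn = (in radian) 23.74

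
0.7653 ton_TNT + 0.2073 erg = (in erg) 3.202e+16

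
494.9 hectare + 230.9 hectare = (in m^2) 7.258e+06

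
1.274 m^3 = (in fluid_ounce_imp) 4.484e+04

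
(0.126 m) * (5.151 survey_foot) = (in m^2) 0.1978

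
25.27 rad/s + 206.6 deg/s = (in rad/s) 28.88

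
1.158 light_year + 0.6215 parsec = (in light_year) 3.185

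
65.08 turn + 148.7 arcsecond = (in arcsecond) 8.434e+07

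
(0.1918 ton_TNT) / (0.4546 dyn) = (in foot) 5.792e+14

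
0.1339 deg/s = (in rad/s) 0.002337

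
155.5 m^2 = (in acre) 0.03842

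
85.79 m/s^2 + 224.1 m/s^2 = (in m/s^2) 309.9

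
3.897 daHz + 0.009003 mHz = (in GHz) 3.897e-08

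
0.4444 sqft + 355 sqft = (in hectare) 0.003302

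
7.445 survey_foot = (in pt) 6432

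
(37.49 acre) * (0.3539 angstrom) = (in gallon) 0.001418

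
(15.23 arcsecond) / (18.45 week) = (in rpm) 6.319e-11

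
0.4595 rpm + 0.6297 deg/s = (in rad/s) 0.05911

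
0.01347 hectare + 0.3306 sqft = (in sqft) 1450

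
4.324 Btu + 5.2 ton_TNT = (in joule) 2.176e+10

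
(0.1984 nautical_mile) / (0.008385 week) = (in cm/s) 7.245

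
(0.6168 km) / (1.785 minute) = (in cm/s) 575.9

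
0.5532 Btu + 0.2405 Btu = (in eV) 5.227e+21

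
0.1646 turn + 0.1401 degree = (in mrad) 1037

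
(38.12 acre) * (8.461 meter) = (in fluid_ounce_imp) 4.594e+10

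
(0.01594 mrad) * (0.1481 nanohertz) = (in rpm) 2.254e-14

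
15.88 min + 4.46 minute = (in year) 3.87e-05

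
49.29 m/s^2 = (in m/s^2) 49.29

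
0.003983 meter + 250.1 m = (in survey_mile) 0.1554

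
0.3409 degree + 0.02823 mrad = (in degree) 0.3425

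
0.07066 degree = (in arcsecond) 254.4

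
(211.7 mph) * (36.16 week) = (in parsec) 6.707e-08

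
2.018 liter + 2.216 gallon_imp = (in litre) 12.09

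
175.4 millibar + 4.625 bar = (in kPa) 480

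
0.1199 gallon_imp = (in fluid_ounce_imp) 19.18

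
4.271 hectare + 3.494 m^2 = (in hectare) 4.271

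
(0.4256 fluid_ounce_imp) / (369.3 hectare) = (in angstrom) 0.03274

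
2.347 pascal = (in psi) 0.0003404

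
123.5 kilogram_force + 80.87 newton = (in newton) 1292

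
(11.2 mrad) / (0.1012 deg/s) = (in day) 7.339e-05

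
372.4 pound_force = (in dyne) 1.657e+08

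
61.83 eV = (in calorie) 2.368e-18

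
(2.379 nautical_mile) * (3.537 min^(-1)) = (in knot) 504.9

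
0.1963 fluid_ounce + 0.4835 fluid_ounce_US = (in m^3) 2.01e-05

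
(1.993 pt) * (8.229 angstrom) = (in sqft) 6.228e-12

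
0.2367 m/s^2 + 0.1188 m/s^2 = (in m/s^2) 0.3555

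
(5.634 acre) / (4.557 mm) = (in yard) 5.472e+06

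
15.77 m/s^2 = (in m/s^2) 15.77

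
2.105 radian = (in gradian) 134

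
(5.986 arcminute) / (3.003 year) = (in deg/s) 1.053e-09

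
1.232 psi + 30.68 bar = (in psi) 446.2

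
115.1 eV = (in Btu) 1.748e-20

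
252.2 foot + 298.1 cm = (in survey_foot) 262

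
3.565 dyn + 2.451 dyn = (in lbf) 1.352e-05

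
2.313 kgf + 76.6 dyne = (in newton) 22.68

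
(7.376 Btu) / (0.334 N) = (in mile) 14.48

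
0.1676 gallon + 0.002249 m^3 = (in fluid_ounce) 97.5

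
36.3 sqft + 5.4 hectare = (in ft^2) 5.813e+05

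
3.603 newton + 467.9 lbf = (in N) 2085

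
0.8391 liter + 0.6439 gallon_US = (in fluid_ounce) 110.8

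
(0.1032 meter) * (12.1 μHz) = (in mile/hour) 2.793e-06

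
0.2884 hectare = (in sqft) 3.104e+04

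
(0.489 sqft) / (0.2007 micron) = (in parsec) 7.336e-12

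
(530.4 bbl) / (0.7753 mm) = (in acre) 26.88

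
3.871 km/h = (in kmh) 3.871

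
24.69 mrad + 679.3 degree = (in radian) 11.88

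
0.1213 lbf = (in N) 0.5396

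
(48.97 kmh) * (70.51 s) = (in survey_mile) 0.596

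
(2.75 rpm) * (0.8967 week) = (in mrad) 1.562e+08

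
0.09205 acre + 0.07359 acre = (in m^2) 670.3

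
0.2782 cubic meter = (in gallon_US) 73.49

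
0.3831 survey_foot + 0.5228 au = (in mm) 7.821e+13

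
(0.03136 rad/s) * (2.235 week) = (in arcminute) 1.457e+08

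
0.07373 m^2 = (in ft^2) 0.7936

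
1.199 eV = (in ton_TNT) 4.591e-29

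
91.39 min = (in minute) 91.39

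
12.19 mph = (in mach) 0.016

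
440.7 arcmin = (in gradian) 8.161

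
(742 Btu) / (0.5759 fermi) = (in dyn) 1.359e+26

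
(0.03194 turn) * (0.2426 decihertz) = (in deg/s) 0.279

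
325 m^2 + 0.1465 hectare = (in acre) 0.4423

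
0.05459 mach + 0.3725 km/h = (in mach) 0.05489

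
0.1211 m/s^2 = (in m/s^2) 0.1211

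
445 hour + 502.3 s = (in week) 2.65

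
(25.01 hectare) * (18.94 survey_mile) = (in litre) 7.623e+12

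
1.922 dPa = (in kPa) 0.0001922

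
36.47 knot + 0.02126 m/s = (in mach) 0.05516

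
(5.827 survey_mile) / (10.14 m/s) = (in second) 924.8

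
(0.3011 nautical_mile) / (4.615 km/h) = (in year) 1.379e-05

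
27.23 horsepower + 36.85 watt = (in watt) 2.034e+04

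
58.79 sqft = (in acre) 0.00135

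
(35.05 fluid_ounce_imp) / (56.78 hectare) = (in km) 1.754e-12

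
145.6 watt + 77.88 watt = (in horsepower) 0.2997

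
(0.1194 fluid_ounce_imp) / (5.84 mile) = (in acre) 8.92e-14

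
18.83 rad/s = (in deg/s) 1079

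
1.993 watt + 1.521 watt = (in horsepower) 0.004712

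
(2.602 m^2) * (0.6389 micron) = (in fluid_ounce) 0.05621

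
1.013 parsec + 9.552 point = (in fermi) 3.126e+31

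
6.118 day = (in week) 0.874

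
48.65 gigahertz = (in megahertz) 4.865e+04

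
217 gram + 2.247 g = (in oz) 7.734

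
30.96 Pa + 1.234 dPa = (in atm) 0.0003068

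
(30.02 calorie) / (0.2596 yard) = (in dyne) 5.291e+07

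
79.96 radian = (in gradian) 5090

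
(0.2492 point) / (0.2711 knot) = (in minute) 1.051e-05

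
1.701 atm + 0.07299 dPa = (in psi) 25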